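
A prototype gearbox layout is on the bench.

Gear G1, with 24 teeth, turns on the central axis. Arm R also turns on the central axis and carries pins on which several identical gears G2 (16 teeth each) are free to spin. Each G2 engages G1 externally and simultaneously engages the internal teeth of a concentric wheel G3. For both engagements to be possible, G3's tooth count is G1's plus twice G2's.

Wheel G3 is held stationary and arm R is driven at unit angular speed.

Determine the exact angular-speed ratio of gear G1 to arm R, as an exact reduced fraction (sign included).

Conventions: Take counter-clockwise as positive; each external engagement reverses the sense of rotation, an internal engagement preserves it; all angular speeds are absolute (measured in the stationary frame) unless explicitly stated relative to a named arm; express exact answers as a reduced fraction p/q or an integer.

topology: planetary set — G1 24T / G2 16T / G3 56T, arm = carrier (Willis)
ring teeth: 24 + 2·16 = 56
24(ω_sun−ω_arm) = −56(ω_ring−ω_arm),  ω_ring = 0, ω_arm = 1
ω_sun = 1 − (56/24)(0−1) = 10/3
ω_out/ω_in = 10/3

10/3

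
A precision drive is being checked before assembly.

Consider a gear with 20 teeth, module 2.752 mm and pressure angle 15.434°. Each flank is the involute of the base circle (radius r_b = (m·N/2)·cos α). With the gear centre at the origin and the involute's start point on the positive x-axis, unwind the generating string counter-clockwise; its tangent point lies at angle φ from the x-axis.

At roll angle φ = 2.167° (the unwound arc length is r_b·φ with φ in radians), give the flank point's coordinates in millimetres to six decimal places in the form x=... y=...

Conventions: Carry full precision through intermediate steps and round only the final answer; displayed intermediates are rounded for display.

class = single-mesh tooth geometry [base-circle involute, m = 2.752, 20T]
pitch radius r_p = m·N/2 = 2.752·20/2 = 27.520000
base radius r_b = r_p·cos α = 27.520000·cos 15.434° = 26.527564
roll angle φ = 2.167° = 0.03782128 rad
x = r_b·(cos φ + φ·sin φ) = 26.546531
y = r_b·(sin φ − φ·cos φ) = 0.000478

x=26.546531 y=0.000478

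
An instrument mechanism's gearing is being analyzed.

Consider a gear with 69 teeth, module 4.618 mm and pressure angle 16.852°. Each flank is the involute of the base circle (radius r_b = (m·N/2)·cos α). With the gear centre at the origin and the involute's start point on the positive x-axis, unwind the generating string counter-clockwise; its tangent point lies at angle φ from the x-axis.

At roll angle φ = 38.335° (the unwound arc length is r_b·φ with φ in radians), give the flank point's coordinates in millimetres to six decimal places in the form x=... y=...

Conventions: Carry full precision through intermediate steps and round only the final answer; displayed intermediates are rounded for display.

single-mesh involute tooth geometry (69T wheel at module 4.618)
pitch radius r_p = m·N/2 = 4.618·69/2 = 159.321000
base radius r_b = r_p·cos α = 159.321000·cos 16.852° = 152.479244
roll angle φ = 38.335° = 0.66907197 rad
x = r_b·(cos φ + φ·sin φ) = 182.882854
y = r_b·(sin φ − φ·cos φ) = 14.552596

x=182.882854 y=14.552596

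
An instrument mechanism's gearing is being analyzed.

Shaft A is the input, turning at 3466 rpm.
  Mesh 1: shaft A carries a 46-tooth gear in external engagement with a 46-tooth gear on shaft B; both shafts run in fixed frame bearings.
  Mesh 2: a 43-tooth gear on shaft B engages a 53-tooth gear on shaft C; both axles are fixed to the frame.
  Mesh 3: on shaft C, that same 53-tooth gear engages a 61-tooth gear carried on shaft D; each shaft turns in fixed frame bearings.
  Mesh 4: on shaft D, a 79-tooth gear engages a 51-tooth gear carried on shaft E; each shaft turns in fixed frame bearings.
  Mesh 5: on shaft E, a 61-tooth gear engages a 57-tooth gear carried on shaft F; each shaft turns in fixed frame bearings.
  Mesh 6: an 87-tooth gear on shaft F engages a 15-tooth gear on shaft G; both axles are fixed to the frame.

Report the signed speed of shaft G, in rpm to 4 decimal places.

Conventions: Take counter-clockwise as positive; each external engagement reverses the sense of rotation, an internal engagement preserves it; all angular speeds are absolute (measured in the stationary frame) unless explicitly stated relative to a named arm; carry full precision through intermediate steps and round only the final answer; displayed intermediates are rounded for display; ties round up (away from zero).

+23491.3009 rpm

class = fixed-axis compound train [6 meshes; 6 ratios multiply, 6 sense flips]
mesh 1 [46T→46T]: ω = 3466.0000×46/46 = 3466.0000 rpm, sense flips to −
mesh 2 [43T→53T]: ω = 3466.0000×43/53 = 2812.0377 rpm, sense flips to +
mesh 3 [53T→61T]: ω = 2812.0377×53/61 = 2443.2459 rpm, sense flips to −
mesh 4 [79T→51T]: ω = 2443.2459×79/51 = 3784.6358 rpm, sense flips to +
mesh 5 [61T→57T]: ω = 3784.6358×61/57 = 4050.2243 rpm, sense flips to −
mesh 6 [87T→15T]: ω = 4050.2243×87/15 = 23491.3009 rpm, sense flips to +
signed output speed = +23491.3009 rpm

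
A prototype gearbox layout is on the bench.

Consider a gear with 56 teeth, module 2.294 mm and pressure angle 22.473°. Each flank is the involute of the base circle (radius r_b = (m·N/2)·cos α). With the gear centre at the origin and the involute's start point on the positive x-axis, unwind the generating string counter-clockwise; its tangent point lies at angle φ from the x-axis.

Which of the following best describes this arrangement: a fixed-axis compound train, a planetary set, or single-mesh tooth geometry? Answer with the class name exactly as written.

topology: single-mesh involute geometry — m = 2.294, N = 56
classification: single-mesh tooth geometry

single-mesh tooth geometry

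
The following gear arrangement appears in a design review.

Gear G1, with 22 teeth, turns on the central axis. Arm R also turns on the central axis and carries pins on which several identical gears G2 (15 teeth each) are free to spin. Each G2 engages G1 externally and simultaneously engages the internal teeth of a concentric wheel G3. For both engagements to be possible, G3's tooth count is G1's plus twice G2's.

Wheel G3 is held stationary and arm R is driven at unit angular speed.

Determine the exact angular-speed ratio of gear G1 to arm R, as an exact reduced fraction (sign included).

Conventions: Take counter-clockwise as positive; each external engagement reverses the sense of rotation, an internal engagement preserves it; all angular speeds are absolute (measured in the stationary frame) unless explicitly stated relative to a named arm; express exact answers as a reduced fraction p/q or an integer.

topology: planetary set — G1 22T / G2 15T / G3 52T, arm = carrier (Willis)
ring teeth: 22 + 2·15 = 52
22(ω_sun−ω_arm) = −52(ω_ring−ω_arm),  ω_ring = 0, ω_arm = 1
ω_sun = 1 − (52/22)(0−1) = 37/11
ω_out/ω_in = 37/11

37/11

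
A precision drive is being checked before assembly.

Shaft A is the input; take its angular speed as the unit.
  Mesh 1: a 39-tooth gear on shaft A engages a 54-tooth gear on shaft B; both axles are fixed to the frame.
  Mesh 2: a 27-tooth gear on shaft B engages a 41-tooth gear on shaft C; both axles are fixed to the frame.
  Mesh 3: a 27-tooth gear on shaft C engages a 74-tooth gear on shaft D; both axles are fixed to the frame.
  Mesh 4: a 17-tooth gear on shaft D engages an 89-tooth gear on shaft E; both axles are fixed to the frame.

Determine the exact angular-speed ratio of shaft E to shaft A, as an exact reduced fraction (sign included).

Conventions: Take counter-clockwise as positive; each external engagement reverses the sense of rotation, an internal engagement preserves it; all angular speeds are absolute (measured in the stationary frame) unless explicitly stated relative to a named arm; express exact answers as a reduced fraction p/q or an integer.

class = fixed-axis compound train [4 meshes; 4 ratios multiply, 4 sense flips]
mesh 1 [39T→54T]: running ratio 13/18, sense −
mesh 2 [27T→41T]: running ratio 39/82, sense +
mesh 3 [27T→74T]: running ratio 1053/6068, sense −
mesh 4 [17T→89T]: running ratio 17901/540052, sense +
ω_out/ω_in = 17901/540052

17901/540052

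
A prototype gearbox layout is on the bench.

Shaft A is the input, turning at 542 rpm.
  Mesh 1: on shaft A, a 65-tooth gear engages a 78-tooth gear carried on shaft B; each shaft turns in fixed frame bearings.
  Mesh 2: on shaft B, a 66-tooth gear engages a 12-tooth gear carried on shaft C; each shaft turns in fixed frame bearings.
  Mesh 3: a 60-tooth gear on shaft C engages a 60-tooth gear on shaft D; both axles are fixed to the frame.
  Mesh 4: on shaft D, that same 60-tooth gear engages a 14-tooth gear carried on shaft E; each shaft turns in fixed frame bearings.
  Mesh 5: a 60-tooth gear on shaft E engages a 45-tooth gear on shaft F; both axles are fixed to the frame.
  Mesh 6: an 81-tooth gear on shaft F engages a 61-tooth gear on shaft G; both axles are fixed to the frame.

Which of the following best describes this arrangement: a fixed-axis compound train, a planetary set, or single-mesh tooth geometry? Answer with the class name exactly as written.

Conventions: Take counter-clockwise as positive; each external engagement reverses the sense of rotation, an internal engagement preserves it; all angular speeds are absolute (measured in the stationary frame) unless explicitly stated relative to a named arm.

class = fixed-axis compound train [6 meshes; 6 ratios multiply, 6 sense flips]
classification: fixed-axis compound train

fixed-axis compound train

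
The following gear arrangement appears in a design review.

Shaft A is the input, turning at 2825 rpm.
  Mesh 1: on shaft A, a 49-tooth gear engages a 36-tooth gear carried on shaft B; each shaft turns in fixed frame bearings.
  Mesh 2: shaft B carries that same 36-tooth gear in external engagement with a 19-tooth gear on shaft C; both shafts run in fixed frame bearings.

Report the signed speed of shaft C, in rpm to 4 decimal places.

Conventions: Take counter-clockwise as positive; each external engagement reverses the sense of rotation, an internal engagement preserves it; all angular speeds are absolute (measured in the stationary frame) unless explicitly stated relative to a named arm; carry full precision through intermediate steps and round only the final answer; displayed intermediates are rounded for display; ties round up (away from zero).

+7285.5263 rpm

topology: fixed-axis compound train — 2 meshes, A→C
mesh 1 [49T→36T]: ω = 2825.0000×49/36 = 3845.1389 rpm, sense flips to −
mesh 2 [36T→19T]: ω = 3845.1389×36/19 = 7285.5263 rpm, sense flips to +
signed output speed = +7285.5263 rpm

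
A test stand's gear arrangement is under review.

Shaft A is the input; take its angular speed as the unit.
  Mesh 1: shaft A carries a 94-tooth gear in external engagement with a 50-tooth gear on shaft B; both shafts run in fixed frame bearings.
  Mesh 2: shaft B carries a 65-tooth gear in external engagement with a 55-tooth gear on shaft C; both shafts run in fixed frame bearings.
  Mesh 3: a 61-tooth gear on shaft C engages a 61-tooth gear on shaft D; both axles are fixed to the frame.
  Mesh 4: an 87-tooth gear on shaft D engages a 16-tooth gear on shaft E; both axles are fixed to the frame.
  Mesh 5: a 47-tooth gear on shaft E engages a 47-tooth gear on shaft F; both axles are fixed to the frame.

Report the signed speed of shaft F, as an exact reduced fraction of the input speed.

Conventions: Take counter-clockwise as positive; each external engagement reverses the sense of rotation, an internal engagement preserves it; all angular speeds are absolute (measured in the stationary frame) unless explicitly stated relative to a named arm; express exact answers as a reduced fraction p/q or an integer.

5-mesh fixed-axis compound train (all bearings frame-fixed)
mesh 1 [94T→50T]: |ω|/ω_in = 1×94/50 = 47/25, sense flips to −
mesh 2 [65T→55T]: |ω|/ω_in = (47/25)×65/55 = 611/275, sense flips to +
mesh 3 [61T→61T]: |ω|/ω_in = (611/275)×61/61 = 611/275, sense flips to −
mesh 4 [87T→16T]: |ω|/ω_in = (611/275)×87/16 = 53157/4400, sense flips to +
mesh 5 [47T→47T]: |ω|/ω_in = (53157/4400)×47/47 = 53157/4400, sense flips to −
signed output speed (× input speed) = -53157/4400

-53157/4400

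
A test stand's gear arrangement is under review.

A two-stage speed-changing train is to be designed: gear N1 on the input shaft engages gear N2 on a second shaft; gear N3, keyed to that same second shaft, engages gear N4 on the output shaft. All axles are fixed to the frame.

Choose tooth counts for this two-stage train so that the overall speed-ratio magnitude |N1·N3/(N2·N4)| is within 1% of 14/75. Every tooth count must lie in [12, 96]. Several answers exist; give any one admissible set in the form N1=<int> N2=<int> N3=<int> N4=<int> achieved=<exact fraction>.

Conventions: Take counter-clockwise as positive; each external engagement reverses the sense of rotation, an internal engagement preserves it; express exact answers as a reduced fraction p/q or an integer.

topology: fixed-axis compound train — 2 stages, target 14/75
target = 14/75 in lowest terms: an exact hit needs N1·N3 = k·14 and N2·N4 = k·75 for one integer k, every count in [12, 96]; additionally prefer no 1:1 stage (N1 ≠ N2, N3 ≠ N4)
k = 1…11: no 1:1-free in-range split of k·14 and k·75 into factor pairs; take k = 12
k = 12: N1·N3 = 168 = 12·14, N2·N4 = 900 = 75·12
achieved = 12·14/(75·12) = 14/75; |achieved − target| = 0 ≤ 7/3750 ✓

N1=12 N2=75 N3=14 N4=12 achieved=14/75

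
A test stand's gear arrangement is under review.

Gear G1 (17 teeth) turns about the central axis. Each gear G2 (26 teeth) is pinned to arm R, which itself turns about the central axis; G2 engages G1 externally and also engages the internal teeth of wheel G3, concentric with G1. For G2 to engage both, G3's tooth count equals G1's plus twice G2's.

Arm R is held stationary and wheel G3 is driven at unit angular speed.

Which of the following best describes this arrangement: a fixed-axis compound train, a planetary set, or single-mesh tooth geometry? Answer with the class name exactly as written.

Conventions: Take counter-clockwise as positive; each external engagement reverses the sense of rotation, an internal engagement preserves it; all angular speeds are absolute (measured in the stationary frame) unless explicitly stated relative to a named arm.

planetary set (17T centre, 26T on arm, 69T internal) — Willis relation
classification: planetary set

planetary set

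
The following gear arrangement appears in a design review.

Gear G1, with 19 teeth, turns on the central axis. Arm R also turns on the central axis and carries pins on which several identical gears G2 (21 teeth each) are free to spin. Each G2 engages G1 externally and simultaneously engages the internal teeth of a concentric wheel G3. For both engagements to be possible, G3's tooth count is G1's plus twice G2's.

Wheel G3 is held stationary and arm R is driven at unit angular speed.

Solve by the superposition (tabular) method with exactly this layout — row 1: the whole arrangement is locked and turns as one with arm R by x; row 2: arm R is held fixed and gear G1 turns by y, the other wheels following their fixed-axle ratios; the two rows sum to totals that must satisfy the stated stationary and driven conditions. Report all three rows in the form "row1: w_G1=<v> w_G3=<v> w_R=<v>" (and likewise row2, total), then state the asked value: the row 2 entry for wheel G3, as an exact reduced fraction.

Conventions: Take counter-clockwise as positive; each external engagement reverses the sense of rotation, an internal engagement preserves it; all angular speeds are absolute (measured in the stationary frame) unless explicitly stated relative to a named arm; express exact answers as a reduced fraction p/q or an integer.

row1: w_G1=1 w_G3=1 w_R=1
row2: w_G1=61/19 w_G3=-1 w_R=0
total: w_G1=80/19 w_G3=0 w_R=1
asked value: -1

topology: planetary set — G1 19T / G2 21T / G3 61T, arm = carrier (Willis)
row 1 — lock + rotate with arm: ω_sun = ω_ring = ω_arm = x
row 2 — arm fixed, fixed-axis ratios: sun y, ring −(19/61)·y, arm 0
boundary: total ω_ring = x − (19/61)·y = 0 and total ω_arm = x = 1  ⇒  y = 61/19, x = 1
row 2 ring = −(19/61)·61/19 = -1
totals (row 1 + row 2): sun 1 + 61/19 = 80/19, ring 1 + (-1) = 0, arm 1 + 0 = 1
asked cell (row2, ring) = -1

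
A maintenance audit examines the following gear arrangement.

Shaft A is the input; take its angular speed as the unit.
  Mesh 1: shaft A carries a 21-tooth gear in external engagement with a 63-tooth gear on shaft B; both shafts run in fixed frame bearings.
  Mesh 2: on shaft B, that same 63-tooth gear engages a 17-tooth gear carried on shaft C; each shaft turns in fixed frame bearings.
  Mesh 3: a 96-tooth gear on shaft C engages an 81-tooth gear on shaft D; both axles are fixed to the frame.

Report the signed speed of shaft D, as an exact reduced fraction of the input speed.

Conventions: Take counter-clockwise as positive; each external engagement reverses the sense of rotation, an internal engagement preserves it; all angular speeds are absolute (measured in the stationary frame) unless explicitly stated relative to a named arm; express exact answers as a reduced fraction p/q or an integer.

3-mesh fixed-axis compound train (all bearings frame-fixed)
mesh 1 [21T→63T]: |ω|/ω_in = 1×21/63 = 1/3, sense flips to −
mesh 2 [63T→17T]: |ω|/ω_in = (1/3)×63/17 = 21/17, sense flips to +
mesh 3 [96T→81T]: |ω|/ω_in = (21/17)×96/81 = 224/153, sense flips to −
signed output speed (× input speed) = -224/153

-224/153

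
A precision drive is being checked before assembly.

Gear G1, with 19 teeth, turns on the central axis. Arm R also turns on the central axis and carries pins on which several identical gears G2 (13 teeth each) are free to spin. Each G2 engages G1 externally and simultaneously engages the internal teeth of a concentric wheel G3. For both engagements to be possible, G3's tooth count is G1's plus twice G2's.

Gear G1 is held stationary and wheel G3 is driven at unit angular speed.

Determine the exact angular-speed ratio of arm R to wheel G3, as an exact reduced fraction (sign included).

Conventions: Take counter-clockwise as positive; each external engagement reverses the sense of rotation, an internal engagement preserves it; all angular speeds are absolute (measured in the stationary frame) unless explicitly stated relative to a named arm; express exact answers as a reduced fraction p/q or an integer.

45/64

planetary set (19T centre, 13T on arm, 45T internal) — Willis relation
ring teeth: 19 + 2·13 = 45
19(ω_sun−ω_arm) = −45(ω_ring−ω_arm),  ω_sun = 0, ω_ring = 1
19(0−ω_arm) = −45(1−ω_arm)  ⇒  64·ω_arm = 45  ⇒  ω_arm = 45/64
ω_out/ω_in = 45/64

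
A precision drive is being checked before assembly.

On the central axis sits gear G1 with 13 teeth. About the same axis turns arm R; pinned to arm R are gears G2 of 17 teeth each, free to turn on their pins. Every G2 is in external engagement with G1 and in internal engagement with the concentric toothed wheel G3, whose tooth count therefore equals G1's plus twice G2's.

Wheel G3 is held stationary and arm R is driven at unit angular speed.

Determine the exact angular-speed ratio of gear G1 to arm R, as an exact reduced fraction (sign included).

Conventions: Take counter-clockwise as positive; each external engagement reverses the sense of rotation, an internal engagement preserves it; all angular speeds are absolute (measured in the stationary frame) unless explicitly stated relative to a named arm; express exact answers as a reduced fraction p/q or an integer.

60/13

recognized (axles ride arm R): planetary set, 13/17/47 teeth
ring teeth: 13 + 2·17 = 47
13(ω_sun−ω_arm) = −47(ω_ring−ω_arm),  ω_ring = 0, ω_arm = 1
ω_sun = 1 − (47/13)(0−1) = 60/13
ω_out/ω_in = 60/13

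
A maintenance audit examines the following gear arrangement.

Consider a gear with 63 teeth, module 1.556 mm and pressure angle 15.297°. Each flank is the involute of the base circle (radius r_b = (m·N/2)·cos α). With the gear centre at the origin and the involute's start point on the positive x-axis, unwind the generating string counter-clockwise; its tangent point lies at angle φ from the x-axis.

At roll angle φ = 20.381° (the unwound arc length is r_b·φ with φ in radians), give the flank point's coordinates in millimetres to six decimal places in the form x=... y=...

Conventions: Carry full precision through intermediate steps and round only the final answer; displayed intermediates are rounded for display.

single-mesh involute tooth geometry (63T wheel at module 1.556)
pitch radius r_p = m·N/2 = 1.556·63/2 = 49.014000
base radius r_b = r_p·cos α = 49.014000·cos 15.297° = 47.277494
roll angle φ = 20.381° = 0.35571555 rad
x = r_b·(cos φ + φ·sin φ) = 50.174634
y = r_b·(sin φ − φ·cos φ) = 0.700384

x=50.174634 y=0.700384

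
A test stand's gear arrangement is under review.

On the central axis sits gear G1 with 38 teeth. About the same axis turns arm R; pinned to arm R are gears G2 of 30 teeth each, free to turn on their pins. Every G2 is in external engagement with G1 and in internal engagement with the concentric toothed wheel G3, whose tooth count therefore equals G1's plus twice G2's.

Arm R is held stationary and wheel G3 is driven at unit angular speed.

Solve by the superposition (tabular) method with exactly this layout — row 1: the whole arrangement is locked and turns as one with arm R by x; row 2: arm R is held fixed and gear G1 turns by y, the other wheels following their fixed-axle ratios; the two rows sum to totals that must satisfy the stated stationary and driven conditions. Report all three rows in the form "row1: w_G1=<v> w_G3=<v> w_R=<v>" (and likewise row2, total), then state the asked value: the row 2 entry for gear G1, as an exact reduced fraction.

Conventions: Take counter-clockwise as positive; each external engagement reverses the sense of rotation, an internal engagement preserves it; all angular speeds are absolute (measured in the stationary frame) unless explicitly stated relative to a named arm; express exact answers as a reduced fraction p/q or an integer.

class = planetary set [G3 = 38+2·30 = 98; Willis about the carrier]
superposition row 1 [locked train]: every member turns x
superposition row 2 [arm held]: sun y, ring −(38/98)·y, arm 0
boundary: total ω_arm = x = 0 and total ω_ring = x − (38/98)·y = 1  ⇒  y = -49/19, x = 0
row 2 ring = −(38/98)·(-49/19) = 1
totals (row 1 + row 2): sun 0 + (-49/19) = -49/19, ring 0 + 1 = 1, arm 0 + 0 = 0
asked cell (row2, sun) = -49/19

row1: w_G1=0 w_G3=0 w_R=0
row2: w_G1=-49/19 w_G3=1 w_R=0
total: w_G1=-49/19 w_G3=1 w_R=0
asked value: -49/19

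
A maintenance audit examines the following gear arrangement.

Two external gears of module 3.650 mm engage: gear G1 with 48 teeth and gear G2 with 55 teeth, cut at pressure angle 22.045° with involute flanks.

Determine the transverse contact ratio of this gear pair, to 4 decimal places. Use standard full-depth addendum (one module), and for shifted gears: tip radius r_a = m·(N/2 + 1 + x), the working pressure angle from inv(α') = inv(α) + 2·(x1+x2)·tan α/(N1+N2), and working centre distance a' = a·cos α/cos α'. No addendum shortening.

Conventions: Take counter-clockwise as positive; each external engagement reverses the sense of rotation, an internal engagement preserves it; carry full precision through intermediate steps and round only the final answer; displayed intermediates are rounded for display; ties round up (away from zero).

recognized (one external pair, fixed centres): single-mesh tooth geometry, m = 3.650, N1 = 48, N2 = 55
base radii: r_b1 = 81.195507, r_b2 = 93.036519
tip radii: r_a1 = 91.250000, r_a2 = 104.025000
no profile shift: α' = α, a' = a
action lengths: √(r_a1²−r_b1²) = 41.639550, √(r_a2²−r_b2²) = 46.533932
base pitch p_b = π·m·cos α = 10.628467
CR = (41.639550 + 46.533932 − 187.975000·sin 22.04500°)/10.628467 = 1.657807
contact ratio ≈ 1.6578

1.6578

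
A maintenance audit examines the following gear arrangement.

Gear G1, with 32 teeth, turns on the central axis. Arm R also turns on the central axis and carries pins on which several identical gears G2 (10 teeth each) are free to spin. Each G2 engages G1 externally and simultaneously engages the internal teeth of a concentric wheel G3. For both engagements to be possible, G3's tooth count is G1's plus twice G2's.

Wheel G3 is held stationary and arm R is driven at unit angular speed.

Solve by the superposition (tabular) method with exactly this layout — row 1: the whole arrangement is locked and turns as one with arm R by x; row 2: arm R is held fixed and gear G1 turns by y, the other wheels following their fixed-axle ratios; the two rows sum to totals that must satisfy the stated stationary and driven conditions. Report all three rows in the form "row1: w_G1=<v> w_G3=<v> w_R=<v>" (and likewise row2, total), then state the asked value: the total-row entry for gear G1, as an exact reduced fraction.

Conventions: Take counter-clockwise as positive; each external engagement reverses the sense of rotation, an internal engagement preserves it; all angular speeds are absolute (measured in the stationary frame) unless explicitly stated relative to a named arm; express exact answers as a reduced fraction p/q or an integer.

topology: planetary set — G1 32T / G2 10T / G3 52T, arm = carrier (Willis)
superposition row 1 [locked train]: every member turns x
row 2 — arm fixed, fixed-axis ratios: sun y, ring −(32/52)·y, arm 0
boundary: total ω_ring = x − (32/52)·y = 0 and total ω_arm = x = 1  ⇒  y = 13/8, x = 1
row 2 ring = −(32/52)·13/8 = -1
totals (row 1 + row 2): sun 1 + 13/8 = 21/8, ring 1 + (-1) = 0, arm 1 + 0 = 1
asked cell (total, sun) = 21/8

row1: w_G1=1 w_G3=1 w_R=1
row2: w_G1=13/8 w_G3=-1 w_R=0
total: w_G1=21/8 w_G3=0 w_R=1
asked value: 21/8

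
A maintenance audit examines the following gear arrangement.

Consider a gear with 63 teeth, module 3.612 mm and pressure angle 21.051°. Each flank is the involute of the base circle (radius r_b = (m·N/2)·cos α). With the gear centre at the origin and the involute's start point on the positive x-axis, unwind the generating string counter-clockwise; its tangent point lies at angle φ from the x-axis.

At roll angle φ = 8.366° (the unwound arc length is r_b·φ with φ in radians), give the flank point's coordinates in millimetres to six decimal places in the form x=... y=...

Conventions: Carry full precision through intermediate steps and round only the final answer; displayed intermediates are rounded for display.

x=107.310488 y=0.109951

topology: single-mesh involute geometry — m = 3.612, N = 63
pitch radius r_p = m·N/2 = 3.612·63/2 = 113.778000
base radius r_b = r_p·cos α = 113.778000·cos 21.051° = 106.184578
roll angle φ = 8.366° = 0.14601425 rad
x = r_b·(cos φ + φ·sin φ) = 107.310488
y = r_b·(sin φ − φ·cos φ) = 0.109951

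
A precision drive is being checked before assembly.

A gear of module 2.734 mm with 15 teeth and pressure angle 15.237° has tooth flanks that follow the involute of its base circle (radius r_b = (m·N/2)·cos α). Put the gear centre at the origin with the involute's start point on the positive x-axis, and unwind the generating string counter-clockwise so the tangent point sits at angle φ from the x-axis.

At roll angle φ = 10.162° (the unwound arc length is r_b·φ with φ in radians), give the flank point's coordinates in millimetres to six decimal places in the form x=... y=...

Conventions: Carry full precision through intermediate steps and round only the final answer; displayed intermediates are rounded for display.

x=20.092917 y=0.036678

recognized (one wheel, involute flank): single-mesh tooth geometry, m = 2.734, N = 15
pitch radius r_p = m·N/2 = 2.734·15/2 = 20.505000
base radius r_b = r_p·cos α = 20.505000·cos 15.237° = 19.784187
roll angle φ = 10.162° = 0.17736036 rad
x = r_b·(cos φ + φ·sin φ) = 20.092917
y = r_b·(sin φ − φ·cos φ) = 0.036678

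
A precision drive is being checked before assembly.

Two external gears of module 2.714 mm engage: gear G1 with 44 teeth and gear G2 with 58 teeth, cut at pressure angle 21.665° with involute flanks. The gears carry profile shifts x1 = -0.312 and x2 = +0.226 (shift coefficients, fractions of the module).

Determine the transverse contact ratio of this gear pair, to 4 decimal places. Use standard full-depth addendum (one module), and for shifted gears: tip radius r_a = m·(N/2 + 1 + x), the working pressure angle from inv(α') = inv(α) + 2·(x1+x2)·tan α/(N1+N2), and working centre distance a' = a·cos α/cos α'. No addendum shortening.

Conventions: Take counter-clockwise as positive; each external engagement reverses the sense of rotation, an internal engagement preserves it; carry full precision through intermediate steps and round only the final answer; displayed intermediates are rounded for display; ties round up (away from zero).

recognized (one external pair, fixed centres): single-mesh tooth geometry, m = 2.714, N1 = 44, N2 = 58
base radii: r_b1 = 55.490123, r_b2 = 73.146071
tip radii: r_a1 = 61.575232, r_a2 = 82.033364
inv(α') = inv(21.665°) + 2·(-0.312+0.226)·tan α/(44+58) = 0.01844546  ⇒  α' = 21.41871°
a' = a·cos α / cos α' = 138.4140·cos 21.665°/cos 21.41871° = 138.179329
action lengths: √(r_a1²−r_b1²) = 26.689987, √(r_a2²−r_b2²) = 37.136573
base pitch p_b = π·m·cos α = 7.923971
CR = (26.689987 + 37.136573 − 138.179329·sin 21.41871°)/7.923971 = 1.686795
contact ratio ≈ 1.6868

1.6868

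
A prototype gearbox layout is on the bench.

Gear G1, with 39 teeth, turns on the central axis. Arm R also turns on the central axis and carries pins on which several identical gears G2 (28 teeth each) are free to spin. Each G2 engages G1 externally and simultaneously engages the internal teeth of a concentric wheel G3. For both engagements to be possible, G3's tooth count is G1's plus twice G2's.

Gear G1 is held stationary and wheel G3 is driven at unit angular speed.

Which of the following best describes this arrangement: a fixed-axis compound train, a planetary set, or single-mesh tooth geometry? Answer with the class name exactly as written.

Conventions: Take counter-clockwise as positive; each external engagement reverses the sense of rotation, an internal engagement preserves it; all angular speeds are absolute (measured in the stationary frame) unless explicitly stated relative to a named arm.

recognized (axles ride arm R): planetary set, 39/28/95 teeth
classification: planetary set

planetary set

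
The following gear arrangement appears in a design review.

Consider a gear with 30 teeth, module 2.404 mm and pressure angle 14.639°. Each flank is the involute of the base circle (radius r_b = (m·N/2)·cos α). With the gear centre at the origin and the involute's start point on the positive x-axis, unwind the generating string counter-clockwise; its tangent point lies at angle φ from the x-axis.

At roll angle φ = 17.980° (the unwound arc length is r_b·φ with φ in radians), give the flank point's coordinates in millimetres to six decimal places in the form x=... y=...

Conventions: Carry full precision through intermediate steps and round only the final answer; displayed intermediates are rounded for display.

x=36.565234 y=0.355869

recognized (one wheel, involute flank): single-mesh tooth geometry, m = 2.404, N = 30
pitch radius r_p = m·N/2 = 2.404·30/2 = 36.060000
base radius r_b = r_p·cos α = 36.060000·cos 14.639° = 34.889397
roll angle φ = 17.980° = 0.31381020 rad
x = r_b·(cos φ + φ·sin φ) = 36.565234
y = r_b·(sin φ − φ·cos φ) = 0.355869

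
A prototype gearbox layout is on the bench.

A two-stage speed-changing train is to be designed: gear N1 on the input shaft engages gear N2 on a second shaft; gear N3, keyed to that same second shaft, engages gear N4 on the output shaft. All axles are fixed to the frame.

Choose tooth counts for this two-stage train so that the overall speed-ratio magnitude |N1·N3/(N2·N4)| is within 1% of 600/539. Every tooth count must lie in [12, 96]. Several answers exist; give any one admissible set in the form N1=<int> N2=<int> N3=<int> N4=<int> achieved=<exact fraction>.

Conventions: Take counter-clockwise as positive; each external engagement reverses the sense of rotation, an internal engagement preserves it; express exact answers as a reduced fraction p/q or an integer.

design class (target 600/539): fixed-axis compound train
target = 600/539 in lowest terms: an exact hit needs N1·N3 = k·600 and N2·N4 = k·539 for one integer k, every count in [12, 96]; additionally prefer no 1:1 stage (N1 ≠ N2, N3 ≠ N4)
k = 1: no 1:1-free in-range split of k·600 and k·539 into factor pairs; take k = 2
k = 2: N1·N3 = 1200 = 15·80, N2·N4 = 1078 = 14·77
achieved = 15·80/(14·77) = 600/539; |achieved − target| = 0 ≤ 6/539 ✓

N1=15 N2=14 N3=80 N4=77 achieved=600/539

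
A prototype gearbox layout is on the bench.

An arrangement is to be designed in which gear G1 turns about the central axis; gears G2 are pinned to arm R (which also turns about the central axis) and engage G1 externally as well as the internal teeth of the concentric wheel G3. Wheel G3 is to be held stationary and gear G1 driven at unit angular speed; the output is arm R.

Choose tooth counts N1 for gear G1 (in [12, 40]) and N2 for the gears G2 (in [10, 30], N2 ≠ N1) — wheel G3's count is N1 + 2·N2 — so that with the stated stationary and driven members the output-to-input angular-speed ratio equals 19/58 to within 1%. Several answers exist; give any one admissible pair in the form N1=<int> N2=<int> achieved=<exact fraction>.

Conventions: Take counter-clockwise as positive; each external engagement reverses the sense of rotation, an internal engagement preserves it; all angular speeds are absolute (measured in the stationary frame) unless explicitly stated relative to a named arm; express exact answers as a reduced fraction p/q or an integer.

topology: planetary set — design target 19/58, arm = carrier (Willis)
Willis with ω_ring = 0: ω_arm/ω_sun = N1/(N1+N3); set equal to 19/58  ⇒  N3/N1 = 1/(19/58) − 1 = 39/19
N3 = N1 + 2·N2  ⇒  N2/N1 = (N3/N1 − 1)/2 = (39/19 − 1)/2 = 10/19
smallest multiple with N1 ≥ 12 and N2 ≥ 10: k = 1  ⇒  N1 = 1·19 = 19, N2 = 1·10 = 10 (N1 ≤ 40, N2 ≤ 30, N2 ≠ N1 ✓), N3 = 19 + 2·10 = 39
check: N1/(N1+N3) with N1 = 19, N3 = 39 gives 19/58; |achieved − target| = 0 ≤ 19/5800 ✓

N1=19 N2=10 achieved=19/58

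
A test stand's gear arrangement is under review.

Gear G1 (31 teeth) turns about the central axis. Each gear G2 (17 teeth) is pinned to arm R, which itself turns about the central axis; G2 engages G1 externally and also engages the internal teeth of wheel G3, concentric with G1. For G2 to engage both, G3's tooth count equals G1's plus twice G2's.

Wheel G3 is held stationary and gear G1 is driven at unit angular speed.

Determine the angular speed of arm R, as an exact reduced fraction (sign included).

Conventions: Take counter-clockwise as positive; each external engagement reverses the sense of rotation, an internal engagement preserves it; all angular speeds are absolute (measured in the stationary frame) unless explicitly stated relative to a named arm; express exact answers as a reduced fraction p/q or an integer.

class = planetary set [G3 = 31+2·17 = 65; Willis about the carrier]
ring teeth: 31 + 2·17 = 65
31(ω_sun−ω_arm) = −65(ω_ring−ω_arm),  ω_ring = 0, ω_sun = 1
31(1−ω_arm) = −65(0−ω_arm)  ⇒  96·ω_arm = 31  ⇒  ω_arm = 31/96
exact speed ratio = 31/96

31/96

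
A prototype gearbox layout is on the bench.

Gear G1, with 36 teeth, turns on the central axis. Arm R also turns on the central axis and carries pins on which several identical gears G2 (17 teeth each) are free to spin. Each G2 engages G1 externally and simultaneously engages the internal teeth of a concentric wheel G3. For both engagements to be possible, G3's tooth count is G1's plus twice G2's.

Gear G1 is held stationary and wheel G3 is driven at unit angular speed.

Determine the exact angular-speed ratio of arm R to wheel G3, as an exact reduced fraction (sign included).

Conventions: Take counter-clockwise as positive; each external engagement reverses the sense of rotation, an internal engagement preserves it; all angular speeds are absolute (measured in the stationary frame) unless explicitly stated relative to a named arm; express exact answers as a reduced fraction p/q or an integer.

topology: planetary set — G1 36T / G2 17T / G3 70T, arm = carrier (Willis)
ring teeth: 36 + 2·17 = 70
36(ω_sun−ω_arm) = −70(ω_ring−ω_arm),  ω_sun = 0, ω_ring = 1
36(0−ω_arm) = −70(1−ω_arm)  ⇒  106·ω_arm = 70  ⇒  ω_arm = 35/53
ω_out/ω_in = 35/53

35/53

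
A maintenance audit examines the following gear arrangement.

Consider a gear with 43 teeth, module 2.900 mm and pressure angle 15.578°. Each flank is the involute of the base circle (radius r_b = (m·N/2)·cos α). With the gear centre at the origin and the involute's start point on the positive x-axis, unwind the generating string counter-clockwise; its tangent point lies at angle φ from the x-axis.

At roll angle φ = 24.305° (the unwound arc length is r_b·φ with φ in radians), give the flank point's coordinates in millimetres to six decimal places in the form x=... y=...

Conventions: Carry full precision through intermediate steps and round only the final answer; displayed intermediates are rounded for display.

x=65.222731 y=1.500877

recognized (one wheel, involute flank): single-mesh tooth geometry, m = 2.900, N = 43
pitch radius r_p = m·N/2 = 2.900·43/2 = 62.350000
base radius r_b = r_p·cos α = 62.350000·cos 15.578° = 60.059620
roll angle φ = 24.305° = 0.42420227 rad
x = r_b·(cos φ + φ·sin φ) = 65.222731
y = r_b·(sin φ − φ·cos φ) = 1.500877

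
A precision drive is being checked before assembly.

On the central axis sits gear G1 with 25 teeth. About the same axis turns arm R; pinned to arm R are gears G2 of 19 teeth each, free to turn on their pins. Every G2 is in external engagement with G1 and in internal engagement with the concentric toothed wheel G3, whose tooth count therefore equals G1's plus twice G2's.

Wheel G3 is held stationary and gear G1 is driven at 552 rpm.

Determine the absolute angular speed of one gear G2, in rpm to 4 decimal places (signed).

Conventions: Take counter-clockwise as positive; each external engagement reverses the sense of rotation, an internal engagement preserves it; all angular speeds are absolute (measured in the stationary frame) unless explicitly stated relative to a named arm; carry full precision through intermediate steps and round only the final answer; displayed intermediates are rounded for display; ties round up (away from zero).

-363.1579 rpm

class = planetary set [G3 = 25+2·19 = 63; Willis about the carrier]
normalise by the input: solve with ω_sun = 1, then scale by 552 rpm
ring teeth: 25 + 2·19 = 63
25(ω_sun−ω_arm) = −63(ω_ring−ω_arm),  ω_ring = 0, ω_sun = 1
25(1−ω_arm) = −63(0−ω_arm)  ⇒  88·ω_arm = 25  ⇒  ω_arm = 25/88
sun–planet mesh: 25·(1−25/88) = −19·(ω_p−ω_arm)  ⇒  ω_p−ω_arm = -1575/1672
ω_p = 25/88 − 1575/1672 = -25/38
scale: ω_p = -25/38 × 552 rpm = -363.1579 rpm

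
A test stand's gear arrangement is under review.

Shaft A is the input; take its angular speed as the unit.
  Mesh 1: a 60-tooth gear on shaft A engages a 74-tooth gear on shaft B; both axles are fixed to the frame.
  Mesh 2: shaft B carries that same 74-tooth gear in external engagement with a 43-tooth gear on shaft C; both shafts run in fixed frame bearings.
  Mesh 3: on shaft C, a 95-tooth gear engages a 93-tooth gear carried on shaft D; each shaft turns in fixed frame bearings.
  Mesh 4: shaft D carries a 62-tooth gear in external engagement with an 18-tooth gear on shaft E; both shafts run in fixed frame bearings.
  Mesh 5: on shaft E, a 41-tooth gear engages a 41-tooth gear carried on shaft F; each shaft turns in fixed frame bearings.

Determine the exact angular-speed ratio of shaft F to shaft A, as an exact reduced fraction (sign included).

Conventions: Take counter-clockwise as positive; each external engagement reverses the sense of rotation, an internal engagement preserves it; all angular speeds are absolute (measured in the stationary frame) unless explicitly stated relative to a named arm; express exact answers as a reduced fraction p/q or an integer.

class = fixed-axis compound train [5 meshes; 5 ratios multiply, 5 sense flips]
mesh 1 [60T→74T]: running ratio 30/37, sense −
mesh 2 [74T→43T]: running ratio 60/43, sense +
mesh 3 [95T→93T]: running ratio 1900/1333, sense −
mesh 4 [62T→18T]: running ratio 1900/387, sense +
mesh 5 [41T→41T]: running ratio 1900/387, sense −
ω_out/ω_in = -1900/387

-1900/387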